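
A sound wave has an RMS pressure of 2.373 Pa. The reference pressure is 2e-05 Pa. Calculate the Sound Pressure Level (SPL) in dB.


Given values:
  p = 2.373 Pa
  p_ref = 2e-05 Pa
Formula: SPL = 20 * log10(p / p_ref)
Compute ratio: p / p_ref = 2.373 / 2e-05 = 118650
Compute log10: log10(118650) = 5.074268
Multiply: SPL = 20 * 5.074268 = 101.49

101.49 dB


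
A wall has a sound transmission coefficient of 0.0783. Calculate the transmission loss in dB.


Given values:
  tau = 0.0783
Formula: TL = 10 * log10(1 / tau)
Compute 1 / tau = 1 / 0.0783 = 12.7714
Compute log10(12.7714) = 1.106239
TL = 10 * 1.106239 = 11.06

11.06 dB


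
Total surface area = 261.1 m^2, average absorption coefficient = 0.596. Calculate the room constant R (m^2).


Given values:
  S = 261.1 m^2, alpha = 0.596
Formula: R = S * alpha / (1 - alpha)
Numerator: 261.1 * 0.596 = 155.6156
Denominator: 1 - 0.596 = 0.404
R = 155.6156 / 0.404 = 385.19

385.19 m^2


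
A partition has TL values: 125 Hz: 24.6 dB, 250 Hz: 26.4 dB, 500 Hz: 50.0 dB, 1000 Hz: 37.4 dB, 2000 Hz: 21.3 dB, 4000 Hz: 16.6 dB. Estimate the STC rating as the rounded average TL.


Given TL values at each frequency:
  125 Hz: 24.6 dB
  250 Hz: 26.4 dB
  500 Hz: 50.0 dB
  1000 Hz: 37.4 dB
  2000 Hz: 21.3 dB
  4000 Hz: 16.6 dB
Formula: STC ~ round(average of TL values)
Sum = 24.6 + 26.4 + 50.0 + 37.4 + 21.3 + 16.6 = 176.3
Average = 176.3 / 6 = 29.38
Rounded: 29

29


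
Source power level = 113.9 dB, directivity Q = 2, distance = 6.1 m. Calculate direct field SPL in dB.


Given values:
  Lw = 113.9 dB, Q = 2, r = 6.1 m
Formula: SPL = Lw + 10 * log10(Q / (4 * pi * r^2))
Compute 4 * pi * r^2 = 4 * pi * 6.1^2 = 467.5947
Compute Q / denom = 2 / 467.5947 = 0.00427721
Compute 10 * log10(0.00427721) = -23.6884
SPL = 113.9 + (-23.6884) = 90.21

90.21 dB


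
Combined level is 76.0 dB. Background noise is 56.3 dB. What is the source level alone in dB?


Given values:
  L_total = 76.0 dB, L_bg = 56.3 dB
Formula: L_source = 10 * log10(10^(L_total/10) - 10^(L_bg/10))
Convert to linear:
  10^(76.0/10) = 39810717.0553
  10^(56.3/10) = 426579.5188
Difference: 39810717.0553 - 426579.5188 = 39384137.5365
L_source = 10 * log10(39384137.5365) = 75.95

75.95 dB


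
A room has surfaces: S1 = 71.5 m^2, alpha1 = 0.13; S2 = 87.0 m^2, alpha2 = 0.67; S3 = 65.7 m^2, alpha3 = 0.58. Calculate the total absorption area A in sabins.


Given surfaces:
  Surface 1: 71.5 * 0.13 = 9.295
  Surface 2: 87.0 * 0.67 = 58.29
  Surface 3: 65.7 * 0.58 = 38.106
Formula: A = sum(Si * alpha_i)
A = 9.295 + 58.29 + 38.106
A = 105.69

105.69 sabins


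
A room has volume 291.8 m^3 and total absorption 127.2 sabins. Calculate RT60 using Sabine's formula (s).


Given values:
  V = 291.8 m^3
  A = 127.2 sabins
Formula: RT60 = 0.161 * V / A
Numerator: 0.161 * 291.8 = 46.9798
RT60 = 46.9798 / 127.2 = 0.369

0.369 s


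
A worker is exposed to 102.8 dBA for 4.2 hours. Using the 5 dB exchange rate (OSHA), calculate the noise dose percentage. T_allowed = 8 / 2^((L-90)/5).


Given values:
  L = 102.8 dBA, T = 4.2 hours
Formula: T_allowed = 8 / 2^((L - 90) / 5)
Compute exponent: (102.8 - 90) / 5 = 2.56
Compute 2^(2.56) = 5.897077
T_allowed = 8 / 5.897077 = 1.356604 hours
Dose = (T / T_allowed) * 100
Dose = (4.2 / 1.356604) * 100 = 309.6

309.6 %


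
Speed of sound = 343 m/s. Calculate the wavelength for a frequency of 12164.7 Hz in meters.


Given values:
  c = 343 m/s, f = 12164.7 Hz
Formula: lambda = c / f
lambda = 343 / 12164.7
lambda = 0.0282

0.0282 m


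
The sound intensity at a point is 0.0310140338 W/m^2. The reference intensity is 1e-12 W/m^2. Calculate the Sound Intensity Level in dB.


Given values:
  I = 0.0310140338 W/m^2
  I_ref = 1e-12 W/m^2
Formula: SIL = 10 * log10(I / I_ref)
Compute ratio: I / I_ref = 31014033800
Compute log10: log10(31014033800) = 10.491558
Multiply: SIL = 10 * 10.491558 = 104.92

104.92 dB


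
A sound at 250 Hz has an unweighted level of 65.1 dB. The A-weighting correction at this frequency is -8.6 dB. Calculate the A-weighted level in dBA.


Given values:
  SPL = 65.1 dB
  A-weighting at 250 Hz = -8.6 dB
Formula: L_A = SPL + A_weight
L_A = 65.1 + (-8.6)
L_A = 56.5

56.5 dBA


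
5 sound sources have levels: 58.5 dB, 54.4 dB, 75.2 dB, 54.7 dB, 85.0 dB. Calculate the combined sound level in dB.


Formula: L_total = 10 * log10( sum(10^(Li/10)) )
  Source 1: 10^(58.5/10) = 707945.7844
  Source 2: 10^(54.4/10) = 275422.8703
  Source 3: 10^(75.2/10) = 33113112.1483
  Source 4: 10^(54.7/10) = 295120.9227
  Source 5: 10^(85.0/10) = 316227766.0168
Sum of linear values = 350619367.7425
L_total = 10 * log10(350619367.7425) = 85.45

85.45 dB


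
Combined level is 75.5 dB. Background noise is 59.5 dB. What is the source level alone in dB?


Given values:
  L_total = 75.5 dB, L_bg = 59.5 dB
Formula: L_source = 10 * log10(10^(L_total/10) - 10^(L_bg/10))
Convert to linear:
  10^(75.5/10) = 35481338.9234
  10^(59.5/10) = 891250.9381
Difference: 35481338.9234 - 891250.9381 = 34590087.9853
L_source = 10 * log10(34590087.9853) = 75.39

75.39 dB


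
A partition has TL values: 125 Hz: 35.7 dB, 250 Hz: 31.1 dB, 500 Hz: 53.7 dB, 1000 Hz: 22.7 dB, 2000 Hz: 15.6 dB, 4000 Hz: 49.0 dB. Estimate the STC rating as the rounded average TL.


Given TL values at each frequency:
  125 Hz: 35.7 dB
  250 Hz: 31.1 dB
  500 Hz: 53.7 dB
  1000 Hz: 22.7 dB
  2000 Hz: 15.6 dB
  4000 Hz: 49.0 dB
Formula: STC ~ round(average of TL values)
Sum = 35.7 + 31.1 + 53.7 + 22.7 + 15.6 + 49.0 = 207.8
Average = 207.8 / 6 = 34.63
Rounded: 35

35


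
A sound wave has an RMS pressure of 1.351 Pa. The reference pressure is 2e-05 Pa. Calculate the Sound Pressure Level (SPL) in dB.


Given values:
  p = 1.351 Pa
  p_ref = 2e-05 Pa
Formula: SPL = 20 * log10(p / p_ref)
Compute ratio: p / p_ref = 1.351 / 2e-05 = 67550
Compute log10: log10(67550) = 4.829625
Multiply: SPL = 20 * 4.829625 = 96.59

96.59 dB


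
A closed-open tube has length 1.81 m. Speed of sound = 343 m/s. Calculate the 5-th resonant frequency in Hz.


Given values:
  Tube type: closed-open, L = 1.81 m, c = 343 m/s, n = 5
Formula: f_n = (2n - 1) * c / (4 * L)
Compute 2n - 1 = 2*5 - 1 = 9
Compute 4 * L = 4 * 1.81 = 7.24
f = 9 * 343 / 7.24
f = 426.38

426.38 Hz


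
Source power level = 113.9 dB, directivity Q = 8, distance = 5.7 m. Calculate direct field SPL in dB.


Given values:
  Lw = 113.9 dB, Q = 8, r = 5.7 m
Formula: SPL = Lw + 10 * log10(Q / (4 * pi * r^2))
Compute 4 * pi * r^2 = 4 * pi * 5.7^2 = 408.2814
Compute Q / denom = 8 / 408.2814 = 0.01959433
Compute 10 * log10(0.01959433) = -17.0787
SPL = 113.9 + (-17.0787) = 96.82

96.82 dB


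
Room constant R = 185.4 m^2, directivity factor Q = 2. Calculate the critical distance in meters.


Given values:
  R = 185.4 m^2, Q = 2
Formula: d_c = 0.141 * sqrt(Q * R)
Compute Q * R = 2 * 185.4 = 370.8
Compute sqrt(370.8) = 19.2562
d_c = 0.141 * 19.2562 = 2.715

2.715 m


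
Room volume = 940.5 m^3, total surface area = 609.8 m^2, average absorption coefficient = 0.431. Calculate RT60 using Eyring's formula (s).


Given values:
  V = 940.5 m^3, S = 609.8 m^2, alpha = 0.431
Formula: RT60 = 0.161 * V / (-S * ln(1 - alpha))
Compute ln(1 - 0.431) = ln(0.569) = -0.563875
Denominator: -609.8 * -0.563875 = 343.851
Numerator: 0.161 * 940.5 = 151.4205
RT60 = 151.4205 / 343.851 = 0.44

0.44 s


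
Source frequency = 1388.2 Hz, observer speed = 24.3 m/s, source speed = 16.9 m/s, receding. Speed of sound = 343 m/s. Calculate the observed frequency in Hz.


Given values:
  f_s = 1388.2 Hz, v_o = 24.3 m/s, v_s = 16.9 m/s
  Direction: receding
Formula: f_o = f_s * (c - v_o) / (c + v_s)
Numerator: c - v_o = 343 - 24.3 = 318.7
Denominator: c + v_s = 343 + 16.9 = 359.9
f_o = 1388.2 * 318.7 / 359.9 = 1229.28

1229.28 Hz


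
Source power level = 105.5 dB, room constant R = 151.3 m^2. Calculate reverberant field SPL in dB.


Given values:
  Lw = 105.5 dB, R = 151.3 m^2
Formula: SPL = Lw + 10 * log10(4 / R)
Compute 4 / R = 4 / 151.3 = 0.026438
Compute 10 * log10(0.026438) = -15.7777
SPL = 105.5 + (-15.7777) = 89.72

89.72 dB


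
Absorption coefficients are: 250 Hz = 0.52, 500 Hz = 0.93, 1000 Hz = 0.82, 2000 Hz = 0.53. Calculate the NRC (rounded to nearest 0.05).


Given values:
  a_250 = 0.52, a_500 = 0.93
  a_1000 = 0.82, a_2000 = 0.53
Formula: NRC = (a250 + a500 + a1000 + a2000) / 4
Sum = 0.52 + 0.93 + 0.82 + 0.53 = 2.8
NRC = 2.8 / 4 = 0.7
Rounded to nearest 0.05: 0.7

0.7


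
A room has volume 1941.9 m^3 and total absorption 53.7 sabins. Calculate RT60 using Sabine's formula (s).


Given values:
  V = 1941.9 m^3
  A = 53.7 sabins
Formula: RT60 = 0.161 * V / A
Numerator: 0.161 * 1941.9 = 312.6459
RT60 = 312.6459 / 53.7 = 5.822

5.822 s


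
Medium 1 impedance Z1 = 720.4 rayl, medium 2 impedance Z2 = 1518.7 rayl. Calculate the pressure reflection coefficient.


Given values:
  Z1 = 720.4 rayl, Z2 = 1518.7 rayl
Formula: R = (Z2 - Z1) / (Z2 + Z1)
Numerator: Z2 - Z1 = 1518.7 - 720.4 = 798.3
Denominator: Z2 + Z1 = 1518.7 + 720.4 = 2239.1
R = 798.3 / 2239.1 = 0.3565

0.3565


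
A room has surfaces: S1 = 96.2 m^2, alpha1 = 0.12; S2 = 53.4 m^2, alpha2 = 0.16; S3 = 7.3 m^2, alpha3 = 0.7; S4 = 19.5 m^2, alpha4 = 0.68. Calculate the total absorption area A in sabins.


Given surfaces:
  Surface 1: 96.2 * 0.12 = 11.544
  Surface 2: 53.4 * 0.16 = 8.544
  Surface 3: 7.3 * 0.7 = 5.11
  Surface 4: 19.5 * 0.68 = 13.26
Formula: A = sum(Si * alpha_i)
A = 11.544 + 8.544 + 5.11 + 13.26
A = 38.46

38.46 sabins


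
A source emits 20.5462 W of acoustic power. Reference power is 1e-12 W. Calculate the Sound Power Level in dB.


Given values:
  W = 20.5462 W
  W_ref = 1e-12 W
Formula: SWL = 10 * log10(W / W_ref)
Compute ratio: W / W_ref = 20546200000000
Compute log10: log10(20546200000000) = 13.312732
Multiply: SWL = 10 * 13.312732 = 133.13

133.13 dB


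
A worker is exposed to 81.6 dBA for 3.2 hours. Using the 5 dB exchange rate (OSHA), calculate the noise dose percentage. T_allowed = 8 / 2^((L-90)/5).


Given values:
  L = 81.6 dBA, T = 3.2 hours
Formula: T_allowed = 8 / 2^((L - 90) / 5)
Compute exponent: (81.6 - 90) / 5 = -1.68
Compute 2^(-1.68) = 0.312083
T_allowed = 8 / 0.312083 = 25.634206 hours
Dose = (T / T_allowed) * 100
Dose = (3.2 / 25.634206) * 100 = 12.48

12.48 %


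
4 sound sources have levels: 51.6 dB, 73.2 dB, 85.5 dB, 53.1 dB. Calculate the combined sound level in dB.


Formula: L_total = 10 * log10( sum(10^(Li/10)) )
  Source 1: 10^(51.6/10) = 144543.9771
  Source 2: 10^(73.2/10) = 20892961.3085
  Source 3: 10^(85.5/10) = 354813389.2336
  Source 4: 10^(53.1/10) = 204173.7945
Sum of linear values = 376055068.3137
L_total = 10 * log10(376055068.3137) = 85.75

85.75 dB


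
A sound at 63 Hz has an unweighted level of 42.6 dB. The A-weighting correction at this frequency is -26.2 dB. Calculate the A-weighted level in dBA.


Given values:
  SPL = 42.6 dB
  A-weighting at 63 Hz = -26.2 dB
Formula: L_A = SPL + A_weight
L_A = 42.6 + (-26.2)
L_A = 16.4

16.4 dBA


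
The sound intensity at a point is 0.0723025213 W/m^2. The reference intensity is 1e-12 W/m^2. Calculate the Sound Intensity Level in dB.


Given values:
  I = 0.0723025213 W/m^2
  I_ref = 1e-12 W/m^2
Formula: SIL = 10 * log10(I / I_ref)
Compute ratio: I / I_ref = 72302521300
Compute log10: log10(72302521300) = 10.859153
Multiply: SIL = 10 * 10.859153 = 108.59

108.59 dB


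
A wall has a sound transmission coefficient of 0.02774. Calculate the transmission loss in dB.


Given values:
  tau = 0.02774
Formula: TL = 10 * log10(1 / tau)
Compute 1 / tau = 1 / 0.02774 = 36.049
Compute log10(36.049) = 1.556893
TL = 10 * 1.556893 = 15.57

15.57 dB


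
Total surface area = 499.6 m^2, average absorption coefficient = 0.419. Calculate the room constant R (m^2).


Given values:
  S = 499.6 m^2, alpha = 0.419
Formula: R = S * alpha / (1 - alpha)
Numerator: 499.6 * 0.419 = 209.3324
Denominator: 1 - 0.419 = 0.581
R = 209.3324 / 0.581 = 360.3

360.3 m^2


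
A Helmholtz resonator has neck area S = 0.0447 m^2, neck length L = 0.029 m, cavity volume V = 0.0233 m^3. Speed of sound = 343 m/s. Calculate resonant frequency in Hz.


Given values:
  S = 0.0447 m^2, L = 0.029 m, V = 0.0233 m^3, c = 343 m/s
Formula: f = (c / (2*pi)) * sqrt(S / (V * L))
Compute V * L = 0.0233 * 0.029 = 0.0006757
Compute S / (V * L) = 0.0447 / 0.0006757 = 66.1536
Compute sqrt(66.1536) = 8.133486
Compute c / (2*pi) = 343 / 6.283185 = 54.590148
f = 54.590148 * 8.133486 = 444.01

444.01 Hz


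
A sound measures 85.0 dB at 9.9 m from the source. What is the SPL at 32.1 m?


Given values:
  SPL1 = 85.0 dB, r1 = 9.9 m, r2 = 32.1 m
Formula: SPL2 = SPL1 - 20 * log10(r2 / r1)
Compute ratio: r2 / r1 = 32.1 / 9.9 = 3.2424
Compute log10: log10(3.2424) = 0.510867
Compute drop: 20 * 0.510867 = 10.2173
SPL2 = 85.0 - 10.2173 = 74.78

74.78 dB


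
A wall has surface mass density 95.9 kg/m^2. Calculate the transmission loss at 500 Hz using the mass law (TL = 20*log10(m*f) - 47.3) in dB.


Given values:
  m = 95.9 kg/m^2, f = 500 Hz
Formula: TL = 20 * log10(m * f) - 47.3
Compute m * f = 95.9 * 500 = 47950.0
Compute log10(47950.0) = 4.680789
Compute 20 * 4.680789 = 93.6158
TL = 93.6158 - 47.3 = 46.32

46.32 dB


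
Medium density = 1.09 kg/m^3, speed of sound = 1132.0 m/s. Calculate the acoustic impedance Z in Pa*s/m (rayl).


Given values:
  rho = 1.09 kg/m^3
  c = 1132.0 m/s
Formula: Z = rho * c
Z = 1.09 * 1132.0
Z = 1233.88

1233.88 rayl


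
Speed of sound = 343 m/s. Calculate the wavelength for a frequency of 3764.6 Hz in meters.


Given values:
  c = 343 m/s, f = 3764.6 Hz
Formula: lambda = c / f
lambda = 343 / 3764.6
lambda = 0.0911

0.0911 m


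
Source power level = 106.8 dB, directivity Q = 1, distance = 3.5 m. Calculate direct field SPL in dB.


Given values:
  Lw = 106.8 dB, Q = 1, r = 3.5 m
Formula: SPL = Lw + 10 * log10(Q / (4 * pi * r^2))
Compute 4 * pi * r^2 = 4 * pi * 3.5^2 = 153.938
Compute Q / denom = 1 / 153.938 = 0.00649612
Compute 10 * log10(0.00649612) = -21.8735
SPL = 106.8 + (-21.8735) = 84.93

84.93 dB


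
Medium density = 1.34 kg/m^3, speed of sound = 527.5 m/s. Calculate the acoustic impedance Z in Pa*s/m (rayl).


Given values:
  rho = 1.34 kg/m^3
  c = 527.5 m/s
Formula: Z = rho * c
Z = 1.34 * 527.5
Z = 706.85

706.85 rayl


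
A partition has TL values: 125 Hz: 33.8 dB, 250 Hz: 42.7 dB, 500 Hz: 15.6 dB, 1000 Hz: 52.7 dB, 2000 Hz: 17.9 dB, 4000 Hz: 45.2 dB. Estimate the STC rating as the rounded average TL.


Given TL values at each frequency:
  125 Hz: 33.8 dB
  250 Hz: 42.7 dB
  500 Hz: 15.6 dB
  1000 Hz: 52.7 dB
  2000 Hz: 17.9 dB
  4000 Hz: 45.2 dB
Formula: STC ~ round(average of TL values)
Sum = 33.8 + 42.7 + 15.6 + 52.7 + 17.9 + 45.2 = 207.9
Average = 207.9 / 6 = 34.65
Rounded: 35

35


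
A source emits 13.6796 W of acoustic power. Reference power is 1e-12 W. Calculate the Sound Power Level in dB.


Given values:
  W = 13.6796 W
  W_ref = 1e-12 W
Formula: SWL = 10 * log10(W / W_ref)
Compute ratio: W / W_ref = 13679600000000
Compute log10: log10(13679600000000) = 13.136073
Multiply: SWL = 10 * 13.136073 = 131.36

131.36 dB


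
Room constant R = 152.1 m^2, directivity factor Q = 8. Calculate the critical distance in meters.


Given values:
  R = 152.1 m^2, Q = 8
Formula: d_c = 0.141 * sqrt(Q * R)
Compute Q * R = 8 * 152.1 = 1216.8
Compute sqrt(1216.8) = 34.8827
d_c = 0.141 * 34.8827 = 4.918

4.918 m


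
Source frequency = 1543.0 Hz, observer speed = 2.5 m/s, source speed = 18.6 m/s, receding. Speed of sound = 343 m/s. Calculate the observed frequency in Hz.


Given values:
  f_s = 1543.0 Hz, v_o = 2.5 m/s, v_s = 18.6 m/s
  Direction: receding
Formula: f_o = f_s * (c - v_o) / (c + v_s)
Numerator: c - v_o = 343 - 2.5 = 340.5
Denominator: c + v_s = 343 + 18.6 = 361.6
f_o = 1543.0 * 340.5 / 361.6 = 1452.96

1452.96 Hz


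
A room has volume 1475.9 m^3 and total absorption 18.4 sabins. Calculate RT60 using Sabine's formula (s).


Given values:
  V = 1475.9 m^3
  A = 18.4 sabins
Formula: RT60 = 0.161 * V / A
Numerator: 0.161 * 1475.9 = 237.6199
RT60 = 237.6199 / 18.4 = 12.914

12.914 s


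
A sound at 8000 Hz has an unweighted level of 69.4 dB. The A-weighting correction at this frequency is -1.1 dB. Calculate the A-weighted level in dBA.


Given values:
  SPL = 69.4 dB
  A-weighting at 8000 Hz = -1.1 dB
Formula: L_A = SPL + A_weight
L_A = 69.4 + (-1.1)
L_A = 68.3

68.3 dBA


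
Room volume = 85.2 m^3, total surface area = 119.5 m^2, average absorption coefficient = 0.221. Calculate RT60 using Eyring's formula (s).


Given values:
  V = 85.2 m^3, S = 119.5 m^2, alpha = 0.221
Formula: RT60 = 0.161 * V / (-S * ln(1 - alpha))
Compute ln(1 - 0.221) = ln(0.779) = -0.249744
Denominator: -119.5 * -0.249744 = 29.8444
Numerator: 0.161 * 85.2 = 13.7172
RT60 = 13.7172 / 29.8444 = 0.46

0.46 s


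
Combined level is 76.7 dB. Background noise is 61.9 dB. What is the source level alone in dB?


Given values:
  L_total = 76.7 dB, L_bg = 61.9 dB
Formula: L_source = 10 * log10(10^(L_total/10) - 10^(L_bg/10))
Convert to linear:
  10^(76.7/10) = 46773514.1287
  10^(61.9/10) = 1548816.6189
Difference: 46773514.1287 - 1548816.6189 = 45224697.5098
L_source = 10 * log10(45224697.5098) = 76.55

76.55 dB


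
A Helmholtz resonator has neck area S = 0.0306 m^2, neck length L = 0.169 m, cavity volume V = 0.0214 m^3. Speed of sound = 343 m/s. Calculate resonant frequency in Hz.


Given values:
  S = 0.0306 m^2, L = 0.169 m, V = 0.0214 m^3, c = 343 m/s
Formula: f = (c / (2*pi)) * sqrt(S / (V * L))
Compute V * L = 0.0214 * 0.169 = 0.0036166
Compute S / (V * L) = 0.0306 / 0.0036166 = 8.461
Compute sqrt(8.461) = 2.90878
Compute c / (2*pi) = 343 / 6.283185 = 54.590148
f = 54.590148 * 2.90878 = 158.79

158.79 Hz


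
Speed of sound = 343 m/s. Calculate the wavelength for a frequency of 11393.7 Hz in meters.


Given values:
  c = 343 m/s, f = 11393.7 Hz
Formula: lambda = c / f
lambda = 343 / 11393.7
lambda = 0.0301

0.0301 m


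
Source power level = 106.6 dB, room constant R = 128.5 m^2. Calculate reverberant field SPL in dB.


Given values:
  Lw = 106.6 dB, R = 128.5 m^2
Formula: SPL = Lw + 10 * log10(4 / R)
Compute 4 / R = 4 / 128.5 = 0.031128
Compute 10 * log10(0.031128) = -15.0685
SPL = 106.6 + (-15.0685) = 91.53

91.53 dB


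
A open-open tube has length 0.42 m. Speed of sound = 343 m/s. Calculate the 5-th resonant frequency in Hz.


Given values:
  Tube type: open-open, L = 0.42 m, c = 343 m/s, n = 5
Formula: f_n = n * c / (2 * L)
Compute 2 * L = 2 * 0.42 = 0.84
f = 5 * 343 / 0.84
f = 2041.67

2041.67 Hz


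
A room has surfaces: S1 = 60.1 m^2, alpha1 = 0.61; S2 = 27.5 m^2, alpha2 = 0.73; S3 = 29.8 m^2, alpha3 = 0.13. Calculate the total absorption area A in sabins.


Given surfaces:
  Surface 1: 60.1 * 0.61 = 36.661
  Surface 2: 27.5 * 0.73 = 20.075
  Surface 3: 29.8 * 0.13 = 3.874
Formula: A = sum(Si * alpha_i)
A = 36.661 + 20.075 + 3.874
A = 60.61

60.61 sabins


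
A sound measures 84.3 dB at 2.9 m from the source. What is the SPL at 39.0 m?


Given values:
  SPL1 = 84.3 dB, r1 = 2.9 m, r2 = 39.0 m
Formula: SPL2 = SPL1 - 20 * log10(r2 / r1)
Compute ratio: r2 / r1 = 39.0 / 2.9 = 13.4483
Compute log10: log10(13.4483) = 1.128667
Compute drop: 20 * 1.128667 = 22.5733
SPL2 = 84.3 - 22.5733 = 61.73

61.73 dB


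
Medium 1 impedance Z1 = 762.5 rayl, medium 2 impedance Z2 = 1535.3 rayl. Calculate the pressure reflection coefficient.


Given values:
  Z1 = 762.5 rayl, Z2 = 1535.3 rayl
Formula: R = (Z2 - Z1) / (Z2 + Z1)
Numerator: Z2 - Z1 = 1535.3 - 762.5 = 772.8
Denominator: Z2 + Z1 = 1535.3 + 762.5 = 2297.8
R = 772.8 / 2297.8 = 0.3363

0.3363


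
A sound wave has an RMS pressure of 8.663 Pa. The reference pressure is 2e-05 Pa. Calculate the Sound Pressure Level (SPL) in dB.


Given values:
  p = 8.663 Pa
  p_ref = 2e-05 Pa
Formula: SPL = 20 * log10(p / p_ref)
Compute ratio: p / p_ref = 8.663 / 2e-05 = 433150
Compute log10: log10(433150) = 5.636638
Multiply: SPL = 20 * 5.636638 = 112.73

112.73 dB


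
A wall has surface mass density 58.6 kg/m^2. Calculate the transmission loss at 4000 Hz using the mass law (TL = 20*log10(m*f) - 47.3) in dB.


Given values:
  m = 58.6 kg/m^2, f = 4000 Hz
Formula: TL = 20 * log10(m * f) - 47.3
Compute m * f = 58.6 * 4000 = 234400.0
Compute log10(234400.0) = 5.369958
Compute 20 * 5.369958 = 107.3992
TL = 107.3992 - 47.3 = 60.1

60.1 dB


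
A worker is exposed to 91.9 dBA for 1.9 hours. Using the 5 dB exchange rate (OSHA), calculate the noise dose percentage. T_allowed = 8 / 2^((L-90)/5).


Given values:
  L = 91.9 dBA, T = 1.9 hours
Formula: T_allowed = 8 / 2^((L - 90) / 5)
Compute exponent: (91.9 - 90) / 5 = 0.38
Compute 2^(0.38) = 1.301342
T_allowed = 8 / 1.301342 = 6.1475 hours
Dose = (T / T_allowed) * 100
Dose = (1.9 / 6.1475) * 100 = 30.91

30.91 %


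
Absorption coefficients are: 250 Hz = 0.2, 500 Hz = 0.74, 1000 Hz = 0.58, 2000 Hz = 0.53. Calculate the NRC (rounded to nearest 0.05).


Given values:
  a_250 = 0.2, a_500 = 0.74
  a_1000 = 0.58, a_2000 = 0.53
Formula: NRC = (a250 + a500 + a1000 + a2000) / 4
Sum = 0.2 + 0.74 + 0.58 + 0.53 = 2.05
NRC = 2.05 / 4 = 0.5125
Rounded to nearest 0.05: 0.5

0.5


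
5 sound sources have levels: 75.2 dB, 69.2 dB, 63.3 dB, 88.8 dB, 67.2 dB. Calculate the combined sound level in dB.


Formula: L_total = 10 * log10( sum(10^(Li/10)) )
  Source 1: 10^(75.2/10) = 33113112.1483
  Source 2: 10^(69.2/10) = 8317637.711
  Source 3: 10^(63.3/10) = 2137962.0895
  Source 4: 10^(88.8/10) = 758577575.0292
  Source 5: 10^(67.2/10) = 5248074.6025
Sum of linear values = 807394361.5805
L_total = 10 * log10(807394361.5805) = 89.07

89.07 dB


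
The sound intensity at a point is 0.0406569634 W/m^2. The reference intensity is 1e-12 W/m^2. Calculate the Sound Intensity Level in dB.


Given values:
  I = 0.0406569634 W/m^2
  I_ref = 1e-12 W/m^2
Formula: SIL = 10 * log10(I / I_ref)
Compute ratio: I / I_ref = 40656963400
Compute log10: log10(40656963400) = 10.609135
Multiply: SIL = 10 * 10.609135 = 106.09

106.09 dB


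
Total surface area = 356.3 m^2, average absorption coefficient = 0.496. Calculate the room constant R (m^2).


Given values:
  S = 356.3 m^2, alpha = 0.496
Formula: R = S * alpha / (1 - alpha)
Numerator: 356.3 * 0.496 = 176.7248
Denominator: 1 - 0.496 = 0.504
R = 176.7248 / 0.504 = 350.64

350.64 m^2


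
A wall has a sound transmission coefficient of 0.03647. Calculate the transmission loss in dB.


Given values:
  tau = 0.03647
Formula: TL = 10 * log10(1 / tau)
Compute 1 / tau = 1 / 0.03647 = 27.4198
Compute log10(27.4198) = 1.438064
TL = 10 * 1.438064 = 14.38

14.38 dB


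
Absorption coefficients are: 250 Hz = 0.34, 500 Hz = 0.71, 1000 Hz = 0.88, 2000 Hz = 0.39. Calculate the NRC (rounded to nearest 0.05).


Given values:
  a_250 = 0.34, a_500 = 0.71
  a_1000 = 0.88, a_2000 = 0.39
Formula: NRC = (a250 + a500 + a1000 + a2000) / 4
Sum = 0.34 + 0.71 + 0.88 + 0.39 = 2.32
NRC = 2.32 / 4 = 0.58
Rounded to nearest 0.05: 0.6

0.6


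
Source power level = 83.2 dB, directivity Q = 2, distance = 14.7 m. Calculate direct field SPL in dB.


Given values:
  Lw = 83.2 dB, Q = 2, r = 14.7 m
Formula: SPL = Lw + 10 * log10(Q / (4 * pi * r^2))
Compute 4 * pi * r^2 = 4 * pi * 14.7^2 = 2715.467
Compute Q / denom = 2 / 2715.467 = 0.00073652
Compute 10 * log10(0.00073652) = -31.3282
SPL = 83.2 + (-31.3282) = 51.87

51.87 dB


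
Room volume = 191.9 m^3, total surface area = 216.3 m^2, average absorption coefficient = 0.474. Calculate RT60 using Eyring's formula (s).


Given values:
  V = 191.9 m^3, S = 216.3 m^2, alpha = 0.474
Formula: RT60 = 0.161 * V / (-S * ln(1 - alpha))
Compute ln(1 - 0.474) = ln(0.526) = -0.642454
Denominator: -216.3 * -0.642454 = 138.9628
Numerator: 0.161 * 191.9 = 30.8959
RT60 = 30.8959 / 138.9628 = 0.222

0.222 s


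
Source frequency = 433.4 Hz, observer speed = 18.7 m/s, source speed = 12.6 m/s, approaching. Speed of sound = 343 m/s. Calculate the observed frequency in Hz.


Given values:
  f_s = 433.4 Hz, v_o = 18.7 m/s, v_s = 12.6 m/s
  Direction: approaching
Formula: f_o = f_s * (c + v_o) / (c - v_s)
Numerator: c + v_o = 343 + 18.7 = 361.7
Denominator: c - v_s = 343 - 12.6 = 330.4
f_o = 433.4 * 361.7 / 330.4 = 474.46

474.46 Hz


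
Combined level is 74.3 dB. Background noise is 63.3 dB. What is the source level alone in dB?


Given values:
  L_total = 74.3 dB, L_bg = 63.3 dB
Formula: L_source = 10 * log10(10^(L_total/10) - 10^(L_bg/10))
Convert to linear:
  10^(74.3/10) = 26915348.0393
  10^(63.3/10) = 2137962.0895
Difference: 26915348.0393 - 2137962.0895 = 24777385.9498
L_source = 10 * log10(24777385.9498) = 73.94

73.94 dB


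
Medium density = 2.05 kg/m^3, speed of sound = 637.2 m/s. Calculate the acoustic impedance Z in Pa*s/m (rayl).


Given values:
  rho = 2.05 kg/m^3
  c = 637.2 m/s
Formula: Z = rho * c
Z = 2.05 * 637.2
Z = 1306.26

1306.26 rayl


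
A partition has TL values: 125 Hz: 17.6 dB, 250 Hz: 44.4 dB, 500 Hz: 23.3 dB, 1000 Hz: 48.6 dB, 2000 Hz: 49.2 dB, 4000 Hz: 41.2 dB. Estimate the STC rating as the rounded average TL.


Given TL values at each frequency:
  125 Hz: 17.6 dB
  250 Hz: 44.4 dB
  500 Hz: 23.3 dB
  1000 Hz: 48.6 dB
  2000 Hz: 49.2 dB
  4000 Hz: 41.2 dB
Formula: STC ~ round(average of TL values)
Sum = 17.6 + 44.4 + 23.3 + 48.6 + 49.2 + 41.2 = 224.3
Average = 224.3 / 6 = 37.38
Rounded: 37

37


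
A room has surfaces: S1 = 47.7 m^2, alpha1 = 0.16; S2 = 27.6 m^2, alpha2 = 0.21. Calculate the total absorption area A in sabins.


Given surfaces:
  Surface 1: 47.7 * 0.16 = 7.632
  Surface 2: 27.6 * 0.21 = 5.796
Formula: A = sum(Si * alpha_i)
A = 7.632 + 5.796
A = 13.43

13.43 sabins


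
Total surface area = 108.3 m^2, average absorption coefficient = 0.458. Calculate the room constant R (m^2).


Given values:
  S = 108.3 m^2, alpha = 0.458
Formula: R = S * alpha / (1 - alpha)
Numerator: 108.3 * 0.458 = 49.6014
Denominator: 1 - 0.458 = 0.542
R = 49.6014 / 0.542 = 91.52

91.52 m^2


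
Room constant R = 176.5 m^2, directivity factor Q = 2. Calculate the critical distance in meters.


Given values:
  R = 176.5 m^2, Q = 2
Formula: d_c = 0.141 * sqrt(Q * R)
Compute Q * R = 2 * 176.5 = 353.0
Compute sqrt(353.0) = 18.7883
d_c = 0.141 * 18.7883 = 2.649

2.649 m


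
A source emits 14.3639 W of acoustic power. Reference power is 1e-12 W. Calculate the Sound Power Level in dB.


Given values:
  W = 14.3639 W
  W_ref = 1e-12 W
Formula: SWL = 10 * log10(W / W_ref)
Compute ratio: W / W_ref = 14363900000000
Compute log10: log10(14363900000000) = 13.157272
Multiply: SWL = 10 * 13.157272 = 131.57

131.57 dB


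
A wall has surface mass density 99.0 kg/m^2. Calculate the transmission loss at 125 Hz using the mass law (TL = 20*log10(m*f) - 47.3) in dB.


Given values:
  m = 99.0 kg/m^2, f = 125 Hz
Formula: TL = 20 * log10(m * f) - 47.3
Compute m * f = 99.0 * 125 = 12375.0
Compute log10(12375.0) = 4.092545
Compute 20 * 4.092545 = 81.8509
TL = 81.8509 - 47.3 = 34.55

34.55 dB


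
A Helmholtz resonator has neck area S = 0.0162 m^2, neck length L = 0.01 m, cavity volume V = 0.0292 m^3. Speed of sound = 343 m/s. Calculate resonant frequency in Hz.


Given values:
  S = 0.0162 m^2, L = 0.01 m, V = 0.0292 m^3, c = 343 m/s
Formula: f = (c / (2*pi)) * sqrt(S / (V * L))
Compute V * L = 0.0292 * 0.01 = 0.000292
Compute S / (V * L) = 0.0162 / 0.000292 = 55.4795
Compute sqrt(55.4795) = 7.448456
Compute c / (2*pi) = 343 / 6.283185 = 54.590148
f = 54.590148 * 7.448456 = 406.61

406.61 Hz


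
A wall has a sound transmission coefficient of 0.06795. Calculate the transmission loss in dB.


Given values:
  tau = 0.06795
Formula: TL = 10 * log10(1 / tau)
Compute 1 / tau = 1 / 0.06795 = 14.7167
Compute log10(14.7167) = 1.16781
TL = 10 * 1.16781 = 11.68

11.68 dB


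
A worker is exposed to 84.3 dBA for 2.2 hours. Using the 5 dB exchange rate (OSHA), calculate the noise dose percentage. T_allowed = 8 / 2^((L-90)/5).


Given values:
  L = 84.3 dBA, T = 2.2 hours
Formula: T_allowed = 8 / 2^((L - 90) / 5)
Compute exponent: (84.3 - 90) / 5 = -1.14
Compute 2^(-1.14) = 0.45376
T_allowed = 8 / 0.45376 = 17.630465 hours
Dose = (T / T_allowed) * 100
Dose = (2.2 / 17.630465) * 100 = 12.48

12.48 %


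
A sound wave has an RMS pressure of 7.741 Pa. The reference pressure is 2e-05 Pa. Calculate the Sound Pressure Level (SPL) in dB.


Given values:
  p = 7.741 Pa
  p_ref = 2e-05 Pa
Formula: SPL = 20 * log10(p / p_ref)
Compute ratio: p / p_ref = 7.741 / 2e-05 = 387050
Compute log10: log10(387050) = 5.587767
Multiply: SPL = 20 * 5.587767 = 111.76

111.76 dB


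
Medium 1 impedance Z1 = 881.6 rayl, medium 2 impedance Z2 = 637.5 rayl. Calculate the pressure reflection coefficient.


Given values:
  Z1 = 881.6 rayl, Z2 = 637.5 rayl
Formula: R = (Z2 - Z1) / (Z2 + Z1)
Numerator: Z2 - Z1 = 637.5 - 881.6 = -244.1
Denominator: Z2 + Z1 = 637.5 + 881.6 = 1519.1
R = -244.1 / 1519.1 = -0.1607

-0.1607


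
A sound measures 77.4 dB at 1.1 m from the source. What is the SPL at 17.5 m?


Given values:
  SPL1 = 77.4 dB, r1 = 1.1 m, r2 = 17.5 m
Formula: SPL2 = SPL1 - 20 * log10(r2 / r1)
Compute ratio: r2 / r1 = 17.5 / 1.1 = 15.9091
Compute log10: log10(15.9091) = 1.201646
Compute drop: 20 * 1.201646 = 24.0329
SPL2 = 77.4 - 24.0329 = 53.37

53.37 dB


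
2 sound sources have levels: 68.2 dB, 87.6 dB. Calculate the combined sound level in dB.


Formula: L_total = 10 * log10( sum(10^(Li/10)) )
  Source 1: 10^(68.2/10) = 6606934.4801
  Source 2: 10^(87.6/10) = 575439937.3372
Sum of linear values = 582046871.8173
L_total = 10 * log10(582046871.8173) = 87.65

87.65 dB


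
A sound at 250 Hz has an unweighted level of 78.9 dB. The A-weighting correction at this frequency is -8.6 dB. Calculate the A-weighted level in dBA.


Given values:
  SPL = 78.9 dB
  A-weighting at 250 Hz = -8.6 dB
Formula: L_A = SPL + A_weight
L_A = 78.9 + (-8.6)
L_A = 70.3

70.3 dBA


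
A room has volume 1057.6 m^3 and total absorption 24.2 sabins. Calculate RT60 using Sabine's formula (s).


Given values:
  V = 1057.6 m^3
  A = 24.2 sabins
Formula: RT60 = 0.161 * V / A
Numerator: 0.161 * 1057.6 = 170.2736
RT60 = 170.2736 / 24.2 = 7.036

7.036 s


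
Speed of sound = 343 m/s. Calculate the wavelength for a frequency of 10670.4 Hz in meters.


Given values:
  c = 343 m/s, f = 10670.4 Hz
Formula: lambda = c / f
lambda = 343 / 10670.4
lambda = 0.0321

0.0321 m


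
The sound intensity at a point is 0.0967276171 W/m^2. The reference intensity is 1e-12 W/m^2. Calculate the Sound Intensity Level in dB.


Given values:
  I = 0.0967276171 W/m^2
  I_ref = 1e-12 W/m^2
Formula: SIL = 10 * log10(I / I_ref)
Compute ratio: I / I_ref = 96727617100
Compute log10: log10(96727617100) = 10.98555
Multiply: SIL = 10 * 10.98555 = 109.86

109.86 dB


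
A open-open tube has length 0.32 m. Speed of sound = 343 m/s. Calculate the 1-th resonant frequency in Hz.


Given values:
  Tube type: open-open, L = 0.32 m, c = 343 m/s, n = 1
Formula: f_n = n * c / (2 * L)
Compute 2 * L = 2 * 0.32 = 0.64
f = 1 * 343 / 0.64
f = 535.94

535.94 Hz


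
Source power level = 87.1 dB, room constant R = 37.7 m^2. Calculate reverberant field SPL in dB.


Given values:
  Lw = 87.1 dB, R = 37.7 m^2
Formula: SPL = Lw + 10 * log10(4 / R)
Compute 4 / R = 4 / 37.7 = 0.106101
Compute 10 * log10(0.106101) = -9.7428
SPL = 87.1 + (-9.7428) = 77.36

77.36 dB


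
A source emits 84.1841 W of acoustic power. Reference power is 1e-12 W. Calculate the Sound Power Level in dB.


Given values:
  W = 84.1841 W
  W_ref = 1e-12 W
Formula: SWL = 10 * log10(W / W_ref)
Compute ratio: W / W_ref = 84184100000000
Compute log10: log10(84184100000000) = 13.92523
Multiply: SWL = 10 * 13.92523 = 139.25

139.25 dB


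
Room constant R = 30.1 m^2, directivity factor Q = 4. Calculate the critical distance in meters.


Given values:
  R = 30.1 m^2, Q = 4
Formula: d_c = 0.141 * sqrt(Q * R)
Compute Q * R = 4 * 30.1 = 120.4
Compute sqrt(120.4) = 10.9727
d_c = 0.141 * 10.9727 = 1.547

1.547 m


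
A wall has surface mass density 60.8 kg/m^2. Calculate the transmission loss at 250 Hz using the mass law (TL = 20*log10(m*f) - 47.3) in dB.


Given values:
  m = 60.8 kg/m^2, f = 250 Hz
Formula: TL = 20 * log10(m * f) - 47.3
Compute m * f = 60.8 * 250 = 15200.0
Compute log10(15200.0) = 4.181844
Compute 20 * 4.181844 = 83.6369
TL = 83.6369 - 47.3 = 36.34

36.34 dB


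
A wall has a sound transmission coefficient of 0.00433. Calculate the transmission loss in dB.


Given values:
  tau = 0.00433
Formula: TL = 10 * log10(1 / tau)
Compute 1 / tau = 1 / 0.00433 = 230.9469
Compute log10(230.9469) = 2.363512
TL = 10 * 2.363512 = 23.64

23.64 dB


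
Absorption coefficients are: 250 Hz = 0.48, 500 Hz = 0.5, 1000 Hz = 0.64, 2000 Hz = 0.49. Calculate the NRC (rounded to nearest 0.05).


Given values:
  a_250 = 0.48, a_500 = 0.5
  a_1000 = 0.64, a_2000 = 0.49
Formula: NRC = (a250 + a500 + a1000 + a2000) / 4
Sum = 0.48 + 0.5 + 0.64 + 0.49 = 2.11
NRC = 2.11 / 4 = 0.5275
Rounded to nearest 0.05: 0.55

0.55


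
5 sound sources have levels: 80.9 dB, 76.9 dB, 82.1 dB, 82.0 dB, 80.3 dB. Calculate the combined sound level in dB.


Formula: L_total = 10 * log10( sum(10^(Li/10)) )
  Source 1: 10^(80.9/10) = 123026877.0812
  Source 2: 10^(76.9/10) = 48977881.9368
  Source 3: 10^(82.1/10) = 162181009.7359
  Source 4: 10^(82.0/10) = 158489319.2461
  Source 5: 10^(80.3/10) = 107151930.5238
Sum of linear values = 599827018.5238
L_total = 10 * log10(599827018.5238) = 87.78

87.78 dB


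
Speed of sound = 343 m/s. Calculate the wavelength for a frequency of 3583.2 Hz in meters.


Given values:
  c = 343 m/s, f = 3583.2 Hz
Formula: lambda = c / f
lambda = 343 / 3583.2
lambda = 0.0957

0.0957 m


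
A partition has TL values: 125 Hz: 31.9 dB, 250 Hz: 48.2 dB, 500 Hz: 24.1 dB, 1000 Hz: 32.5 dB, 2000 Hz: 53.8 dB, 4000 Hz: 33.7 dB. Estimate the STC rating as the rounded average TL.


Given TL values at each frequency:
  125 Hz: 31.9 dB
  250 Hz: 48.2 dB
  500 Hz: 24.1 dB
  1000 Hz: 32.5 dB
  2000 Hz: 53.8 dB
  4000 Hz: 33.7 dB
Formula: STC ~ round(average of TL values)
Sum = 31.9 + 48.2 + 24.1 + 32.5 + 53.8 + 33.7 = 224.2
Average = 224.2 / 6 = 37.37
Rounded: 37

37


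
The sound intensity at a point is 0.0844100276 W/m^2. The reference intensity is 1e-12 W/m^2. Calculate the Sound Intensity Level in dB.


Given values:
  I = 0.0844100276 W/m^2
  I_ref = 1e-12 W/m^2
Formula: SIL = 10 * log10(I / I_ref)
Compute ratio: I / I_ref = 84410027600
Compute log10: log10(84410027600) = 10.926394
Multiply: SIL = 10 * 10.926394 = 109.26

109.26 dB


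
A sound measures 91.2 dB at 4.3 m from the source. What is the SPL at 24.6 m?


Given values:
  SPL1 = 91.2 dB, r1 = 4.3 m, r2 = 24.6 m
Formula: SPL2 = SPL1 - 20 * log10(r2 / r1)
Compute ratio: r2 / r1 = 24.6 / 4.3 = 5.7209
Compute log10: log10(5.7209) = 0.757464
Compute drop: 20 * 0.757464 = 15.1493
SPL2 = 91.2 - 15.1493 = 76.05

76.05 dB


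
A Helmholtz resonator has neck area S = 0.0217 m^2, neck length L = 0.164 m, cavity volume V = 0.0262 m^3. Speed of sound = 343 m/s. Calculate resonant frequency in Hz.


Given values:
  S = 0.0217 m^2, L = 0.164 m, V = 0.0262 m^3, c = 343 m/s
Formula: f = (c / (2*pi)) * sqrt(S / (V * L))
Compute V * L = 0.0262 * 0.164 = 0.0042968
Compute S / (V * L) = 0.0217 / 0.0042968 = 5.0503
Compute sqrt(5.0503) = 2.247287
Compute c / (2*pi) = 343 / 6.283185 = 54.590148
f = 54.590148 * 2.247287 = 122.68

122.68 Hz


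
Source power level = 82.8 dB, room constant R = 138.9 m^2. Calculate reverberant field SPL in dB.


Given values:
  Lw = 82.8 dB, R = 138.9 m^2
Formula: SPL = Lw + 10 * log10(4 / R)
Compute 4 / R = 4 / 138.9 = 0.028798
Compute 10 * log10(0.028798) = -15.4064
SPL = 82.8 + (-15.4064) = 67.39

67.39 dB


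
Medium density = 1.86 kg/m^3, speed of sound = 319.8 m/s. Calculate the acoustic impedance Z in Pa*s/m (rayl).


Given values:
  rho = 1.86 kg/m^3
  c = 319.8 m/s
Formula: Z = rho * c
Z = 1.86 * 319.8
Z = 594.83

594.83 rayl


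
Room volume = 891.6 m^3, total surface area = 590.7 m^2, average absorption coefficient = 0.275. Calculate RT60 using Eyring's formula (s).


Given values:
  V = 891.6 m^3, S = 590.7 m^2, alpha = 0.275
Formula: RT60 = 0.161 * V / (-S * ln(1 - alpha))
Compute ln(1 - 0.275) = ln(0.725) = -0.321584
Denominator: -590.7 * -0.321584 = 189.9597
Numerator: 0.161 * 891.6 = 143.5476
RT60 = 143.5476 / 189.9597 = 0.756

0.756 s


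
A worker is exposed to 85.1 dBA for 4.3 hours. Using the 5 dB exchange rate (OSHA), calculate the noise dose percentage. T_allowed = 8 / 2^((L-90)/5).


Given values:
  L = 85.1 dBA, T = 4.3 hours
Formula: T_allowed = 8 / 2^((L - 90) / 5)
Compute exponent: (85.1 - 90) / 5 = -0.98
Compute 2^(-0.98) = 0.50698
T_allowed = 8 / 0.50698 = 15.779715 hours
Dose = (T / T_allowed) * 100
Dose = (4.3 / 15.779715) * 100 = 27.25

27.25 %


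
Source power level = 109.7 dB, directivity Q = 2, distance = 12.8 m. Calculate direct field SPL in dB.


Given values:
  Lw = 109.7 dB, Q = 2, r = 12.8 m
Formula: SPL = Lw + 10 * log10(Q / (4 * pi * r^2))
Compute 4 * pi * r^2 = 4 * pi * 12.8^2 = 2058.8742
Compute Q / denom = 2 / 2058.8742 = 0.0009714
Compute 10 * log10(0.0009714) = -30.126
SPL = 109.7 + (-30.126) = 79.57

79.57 dB


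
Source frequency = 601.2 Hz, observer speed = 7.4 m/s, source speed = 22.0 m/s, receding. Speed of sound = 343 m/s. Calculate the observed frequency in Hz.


Given values:
  f_s = 601.2 Hz, v_o = 7.4 m/s, v_s = 22.0 m/s
  Direction: receding
Formula: f_o = f_s * (c - v_o) / (c + v_s)
Numerator: c - v_o = 343 - 7.4 = 335.6
Denominator: c + v_s = 343 + 22.0 = 365.0
f_o = 601.2 * 335.6 / 365.0 = 552.77

552.77 Hz


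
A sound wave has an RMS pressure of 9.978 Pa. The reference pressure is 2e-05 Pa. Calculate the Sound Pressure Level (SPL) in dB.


Given values:
  p = 9.978 Pa
  p_ref = 2e-05 Pa
Formula: SPL = 20 * log10(p / p_ref)
Compute ratio: p / p_ref = 9.978 / 2e-05 = 498900
Compute log10: log10(498900) = 5.698014
Multiply: SPL = 20 * 5.698014 = 113.96

113.96 dB


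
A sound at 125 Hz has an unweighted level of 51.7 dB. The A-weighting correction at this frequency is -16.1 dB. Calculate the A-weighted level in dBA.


Given values:
  SPL = 51.7 dB
  A-weighting at 125 Hz = -16.1 dB
Formula: L_A = SPL + A_weight
L_A = 51.7 + (-16.1)
L_A = 35.6

35.6 dBA


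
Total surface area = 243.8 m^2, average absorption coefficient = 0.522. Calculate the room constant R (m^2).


Given values:
  S = 243.8 m^2, alpha = 0.522
Formula: R = S * alpha / (1 - alpha)
Numerator: 243.8 * 0.522 = 127.2636
Denominator: 1 - 0.522 = 0.478
R = 127.2636 / 0.478 = 266.24

266.24 m^2


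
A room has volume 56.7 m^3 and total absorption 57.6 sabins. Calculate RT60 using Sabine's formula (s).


Given values:
  V = 56.7 m^3
  A = 57.6 sabins
Formula: RT60 = 0.161 * V / A
Numerator: 0.161 * 56.7 = 9.1287
RT60 = 9.1287 / 57.6 = 0.158

0.158 s


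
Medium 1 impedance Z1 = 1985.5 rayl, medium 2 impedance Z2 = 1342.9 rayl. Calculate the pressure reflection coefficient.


Given values:
  Z1 = 1985.5 rayl, Z2 = 1342.9 rayl
Formula: R = (Z2 - Z1) / (Z2 + Z1)
Numerator: Z2 - Z1 = 1342.9 - 1985.5 = -642.6
Denominator: Z2 + Z1 = 1342.9 + 1985.5 = 3328.4
R = -642.6 / 3328.4 = -0.1931

-0.1931


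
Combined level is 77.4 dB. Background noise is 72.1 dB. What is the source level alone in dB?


Given values:
  L_total = 77.4 dB, L_bg = 72.1 dB
Formula: L_source = 10 * log10(10^(L_total/10) - 10^(L_bg/10))
Convert to linear:
  10^(77.4/10) = 54954087.3858
  10^(72.1/10) = 16218100.9736
Difference: 54954087.3858 - 16218100.9736 = 38735986.4122
L_source = 10 * log10(38735986.4122) = 75.88

75.88 dB


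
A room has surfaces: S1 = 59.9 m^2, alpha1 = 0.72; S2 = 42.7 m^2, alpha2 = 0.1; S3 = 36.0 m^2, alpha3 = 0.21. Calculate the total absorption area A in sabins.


Given surfaces:
  Surface 1: 59.9 * 0.72 = 43.128
  Surface 2: 42.7 * 0.1 = 4.27
  Surface 3: 36.0 * 0.21 = 7.56
Formula: A = sum(Si * alpha_i)
A = 43.128 + 4.27 + 7.56
A = 54.96

54.96 sabins
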